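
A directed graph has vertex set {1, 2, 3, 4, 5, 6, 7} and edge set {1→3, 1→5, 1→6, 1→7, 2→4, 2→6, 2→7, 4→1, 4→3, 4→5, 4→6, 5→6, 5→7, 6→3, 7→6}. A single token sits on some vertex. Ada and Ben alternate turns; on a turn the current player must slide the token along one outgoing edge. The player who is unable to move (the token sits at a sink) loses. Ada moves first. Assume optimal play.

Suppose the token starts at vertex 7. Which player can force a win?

Ben wins.

Compute win/loss labels from the base case upward. A position with no move is L. Any other position is W if it can reach an L in one move, else L.
Every edge goes from a vertex to one that appears earlier in the order 3, 6, 7, 5, 1, 4, 2, so processing vertices in that order labels each vertex after all of its successors.
3: no outgoing edge → L
6: can move to 3, which is L ⇒ W
7: the only move is to 6(W), a W ⇒ L
5: can move to 7, which is L ⇒ W
1: can move to 7, which is L ⇒ W
4: can move to 3, which is L ⇒ W
2: can move to 7, which is L ⇒ W
The starting position 7 is L: whatever Ada does, the opponent receives a W position.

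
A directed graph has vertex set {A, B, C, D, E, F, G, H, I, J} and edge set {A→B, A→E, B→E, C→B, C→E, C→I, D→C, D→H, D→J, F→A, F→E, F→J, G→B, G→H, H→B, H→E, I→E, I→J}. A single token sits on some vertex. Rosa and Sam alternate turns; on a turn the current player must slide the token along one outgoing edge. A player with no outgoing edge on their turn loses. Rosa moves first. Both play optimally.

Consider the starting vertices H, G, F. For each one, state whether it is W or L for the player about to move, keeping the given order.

H: W, G: L, F: W

Classify positions by backward induction: terminal positions (no move available) are L. From any other position, the mover wins iff some move reaches an L.
Every edge goes from a vertex to one that appears earlier in the order J, E, B, A, H, I, C, D, G, F, so processing vertices in that order labels each vertex after all of its successors.
J: no outgoing edge → L
E: no outgoing edge → L
B: W (go to E, an L position)
A: W (go to E, an L position)
H: W (go to E, an L position)
I: W (go to E, an L position)
C: W (go to E, an L position)
D: W (go to J, an L position)
G: L (options H(W), B(W) are all W)
F: W (go to E, an L position)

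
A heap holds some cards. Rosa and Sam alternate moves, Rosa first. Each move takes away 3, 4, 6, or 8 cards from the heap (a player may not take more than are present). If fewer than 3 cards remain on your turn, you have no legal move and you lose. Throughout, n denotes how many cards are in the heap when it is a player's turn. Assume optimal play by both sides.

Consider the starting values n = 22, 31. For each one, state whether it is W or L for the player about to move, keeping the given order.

22: L, 31: W

Work bottom-up. With no move the player to move loses. Otherwise the position is W if at least one move leads to an L position for the opponent, and L if every move leads to a W.
n=0: no move → L
n=1: no move → L
n=2: no move → L
n=3: W (go to 0, an L position)
n=4: W (go to 1, an L position)
n=5: W (go to 2, an L position)
n=6: W (go to 2, an L position)
n=7: W (go to 1, an L position)
n=8: W (go to 2, an L position)
n=9: W (go to 1, an L position)
n=10: W (go to 2, an L position)
n=11: L (options 8(W), 7(W), 5(W), 3(W) are all W)
n=12: L (options 9(W), 8(W), 6(W), 4(W) are all W)
n=13: L (options 10(W), 9(W), 7(W), 5(W) are all W)
n=14: W (go to 11, an L position)
n=15: W (go to 12, an L position)
n=16: W (go to 13, an L position)
n=17: W (go to 13, an L position)
n=18: W (go to 12, an L position)
n=19: W (go to 13, an L position)
n=20: W (go to 12, an L position)
n=21: W (go to 13, an L position)
n=22: L (options 19(W), 18(W), 16(W), 14(W) are all W)
n=23: L (options 20(W), 19(W), 17(W), 15(W) are all W)
n=24: L (options 21(W), 20(W), 18(W), 16(W) are all W)
n=25: W (go to 22, an L position)
n=26: W (go to 23, an L position)
n=27: W (go to 24, an L position)
n=28: W (go to 24, an L position)
n=29: W (go to 23, an L position)
n=30: W (go to 24, an L position)
n=31: W (go to 23, an L position)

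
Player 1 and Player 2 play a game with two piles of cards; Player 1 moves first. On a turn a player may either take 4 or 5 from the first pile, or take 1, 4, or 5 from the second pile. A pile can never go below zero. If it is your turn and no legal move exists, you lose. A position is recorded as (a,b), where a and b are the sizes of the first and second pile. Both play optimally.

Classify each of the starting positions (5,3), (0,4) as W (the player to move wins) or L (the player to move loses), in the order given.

(5,3): L, (0,4): W

Compute win/loss labels from the base case upward. A position with no move is L. Any other position is W if it can reach an L in one move, else L.
No move ever increases a pile, so every position that can arise here has a ≤ 5 and b ≤ 4; it is enough to label the cells with 0 ≤ a ≤ 5 and 0 ≤ b ≤ 4.
Every move lowers a or b (never raises either), so fill the grid row by row in increasing a, and left to right within a row: each cell's successors are then already labelled.
      b=0  b=1  b=2  b=3  b=4
a=0:    L    W    L    W    W
a=1:    L    W    L    W    W
a=2:    L    W    L    W    W
a=3:    L    W    L    W    W
a=4:    W    L    W    L    W
a=5:    W    L    W    L    W
Cells with no legal move (terminal, hence L): (0,0), (1,0), (2,0), (3,0).
The remaining L cells, each justified by listing all of its moves:
(0,2): →(0,1)(W) only, which is W, so L
(1,2): →(1,1)(W) only, which is W, so L
(2,2): →(2,1)(W) only, which is W, so L
(3,2): →(3,1)(W) only, which is W, so L
(4,1): →(0,1)(W), (4,0)(W) — all W, so L
(4,3): →(0,3)(W), (4,2)(W) — all W, so L
(5,1): →(1,1)(W), (0,1)(W), (5,0)(W) — all W, so L
(5,3): →(1,3)(W), (0,3)(W), (5,2)(W) — all W, so L
Every other cell has at least one move into one of the L cells above, so it is W.
(5,3): one of the L cells justified above, so L
(0,4): the move to (0,0) reaches an L cell, so W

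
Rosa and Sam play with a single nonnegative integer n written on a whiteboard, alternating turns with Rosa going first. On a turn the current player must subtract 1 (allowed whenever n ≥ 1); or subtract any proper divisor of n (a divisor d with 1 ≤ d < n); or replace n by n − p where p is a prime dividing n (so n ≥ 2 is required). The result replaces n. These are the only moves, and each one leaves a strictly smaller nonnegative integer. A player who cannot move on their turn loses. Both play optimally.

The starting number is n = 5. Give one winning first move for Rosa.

Label each position W (a win for the player to move) or L (a loss). A position with no legal move is L; any other position is W exactly when some move reaches an L, and L when every move reaches a W.
n=0: no move → L
n=1: can move to 0, which is L ⇒ W
n=2: can move to 0, which is L ⇒ W
n=3: can move to 0, which is L ⇒ W
n=4: moves to 2(W), 3(W); every one is W ⇒ L
n=5: can move to 0, which is L ⇒ W
From 5, the L positions reachable in one move are: 0, 4. Any move reaching one of these is winning.

Move to 0.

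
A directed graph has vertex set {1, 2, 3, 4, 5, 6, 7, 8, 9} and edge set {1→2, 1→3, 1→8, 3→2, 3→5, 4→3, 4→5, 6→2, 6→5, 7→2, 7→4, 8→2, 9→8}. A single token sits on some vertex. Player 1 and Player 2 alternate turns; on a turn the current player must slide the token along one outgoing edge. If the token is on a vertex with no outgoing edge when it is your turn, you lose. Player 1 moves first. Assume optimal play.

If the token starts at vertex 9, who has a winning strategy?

Work bottom-up. With no move the player to move loses. Otherwise the position is W if at least one move leads to an L position for the opponent, and L if every move leads to a W.
Every edge goes from a vertex to one that appears earlier in the order 2, 5, 8, 3, 9, 4, 1, 7, 6, so processing vertices in that order labels each vertex after all of its successors.
2: no outgoing edge → L
5: no outgoing edge → L
8: can move to 2, which is L ⇒ W
3: can move to 5, which is L ⇒ W
9: the only move is to 8(W), a W ⇒ L
4: can move to 5, which is L ⇒ W
1: can move to 2, which is L ⇒ W
7: can move to 2, which is L ⇒ W
6: can move to 5, which is L ⇒ W
Every move from 9 reaches a W position, so the mover loses.

Player 2 wins.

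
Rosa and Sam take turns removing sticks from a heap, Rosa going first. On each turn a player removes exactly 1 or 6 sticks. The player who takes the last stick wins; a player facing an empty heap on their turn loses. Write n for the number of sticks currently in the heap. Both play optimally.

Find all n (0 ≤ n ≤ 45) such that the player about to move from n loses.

0, 2, 4, 7, 9, 11, 14, 16, 18, 21, 23, 25, 28, 30, 32, 35, 37, 39, 42, 44

Work bottom-up. With no move the player to move loses. Otherwise the position is W if at least one move leads to an L position for the opponent, and L if every move leads to a W.
n=0: no move → L
n=1: →0(L), so W
n=2: →1(W) only, which is W, so L
n=3: →2(L), so W
n=4: →3(W) only, which is W, so L
n=5: →4(L), so W
n=6: →0(L), so W
n=7: →6(W), 1(W) — all W, so L
n=8: →7(L), so W
n=9: →8(W), 3(W) — all W, so L
n=10: →9(L), so W
n=11: →10(W), 5(W) — all W, so L
n=12: →11(L), so W
n=13: →7(L), so W
n=14: →13(W), 8(W) — all W, so L
n=15: →14(L), so W
n=16: →15(W), 10(W) — all W, so L
n=17: →16(L), so W
n=18: →17(W), 12(W) — all W, so L
n=19: →18(L), so W
n=20: →14(L), so W
n=21: →20(W), 15(W) — all W, so L
n=22: →21(L), so W
n=23: →22(W), 17(W) — all W, so L
n=24: →23(L), so W
n=25: →24(W), 19(W) — all W, so L
n=26: →25(L), so W
n=27: →21(L), so W
n=28: →27(W), 22(W) — all W, so L
n=29: →28(L), so W
n=30: →29(W), 24(W) — all W, so L
n=31: →30(L), so W
n=32: →31(W), 26(W) — all W, so L
n=33: →32(L), so W
n=34: →28(L), so W
n=35: →34(W), 29(W) — all W, so L
n=36: →35(L), so W
n=37: →36(W), 31(W) — all W, so L
n=38: →37(L), so W
n=39: →38(W), 33(W) — all W, so L
n=40: →39(L), so W
n=41: →35(L), so W
n=42: →41(W), 36(W) — all W, so L
n=43: →42(L), so W
n=44: →43(W), 38(W) — all W, so L
n=45: →44(L), so W
Reading off the rows marked L gives the requested list; there are 20 such values of n.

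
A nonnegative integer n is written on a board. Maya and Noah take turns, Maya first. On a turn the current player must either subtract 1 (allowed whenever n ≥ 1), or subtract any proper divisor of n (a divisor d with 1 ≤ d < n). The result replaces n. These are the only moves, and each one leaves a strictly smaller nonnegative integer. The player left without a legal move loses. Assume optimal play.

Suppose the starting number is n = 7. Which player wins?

Build the W/L table. Terminal = L. A non-terminal position is W if it has a move to some L; otherwise it is L.
n=0: no move → L
n=1: can move to 0, which is L ⇒ W
n=2: the only move is to 1(W), a W ⇒ L
n=3: can move to 2, which is L ⇒ W
n=4: can move to 2, which is L ⇒ W
n=5: the only move is to 4(W), a W ⇒ L
n=6: can move to 5, which is L ⇒ W
n=7: the only move is to 6(W), a W ⇒ L
The starting position 7 is L: whatever Maya does, the opponent receives a W position.

Noah wins.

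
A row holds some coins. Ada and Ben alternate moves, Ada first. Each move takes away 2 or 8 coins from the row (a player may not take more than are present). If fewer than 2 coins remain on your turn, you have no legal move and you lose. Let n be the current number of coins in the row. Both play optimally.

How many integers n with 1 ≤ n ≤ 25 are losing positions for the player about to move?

Compute win/loss labels from the base case upward. A position with no move is L. Any other position is W if it can reach an L in one move, else L.
n=0: no move → L
n=1: no move → L
n=2: reaches L-position 0 → W
n=3: reaches L-position 1 → W
n=4: only reaches 2(W), which is W → L
n=5: only reaches 3(W), which is W → L
n=6: reaches L-position 4 → W
n=7: reaches L-position 5 → W
n=8: reaches L-position 0 → W
n=9: reaches L-position 1 → W
n=10: only reaches 8(W), 2(W), all W → L
n=11: only reaches 9(W), 3(W), all W → L
n=12: reaches L-position 10 → W
n=13: reaches L-position 11 → W
n=14: only reaches 12(W), 6(W), all W → L
n=15: only reaches 13(W), 7(W), all W → L
n=16: reaches L-position 14 → W
n=17: reaches L-position 15 → W
n=18: reaches L-position 10 → W
n=19: reaches L-position 11 → W
n=20: only reaches 18(W), 12(W), all W → L
n=21: only reaches 19(W), 13(W), all W → L
n=22: reaches L-position 20 → W
n=23: reaches L-position 21 → W
n=24: only reaches 22(W), 16(W), all W → L
n=25: only reaches 23(W), 17(W), all W → L
L entries with 1 ≤ n ≤ 25 (n=0 is outside the asked range and is not counted): n = 1, 4, 5, 10, 11, 14, 15, 20, 21, 24, 25; that makes 11.

11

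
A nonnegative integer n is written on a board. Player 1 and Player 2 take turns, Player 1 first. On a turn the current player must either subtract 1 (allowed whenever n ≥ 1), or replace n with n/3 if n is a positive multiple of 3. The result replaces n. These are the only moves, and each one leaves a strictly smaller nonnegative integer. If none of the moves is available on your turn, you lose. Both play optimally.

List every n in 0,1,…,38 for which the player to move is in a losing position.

0, 2, 4, 7, 9, 11, 13, 15, 17, 19, 22, 24, 26, 28, 30, 32, 34, 36, 38

Build the W/L table. Terminal = L. A non-terminal position is W if it has a move to some L; otherwise it is L.
n=0: no move → L
n=1: W (go to 0, an L position)
n=2: L (sole option 1(W) is W)
n=3: W (go to 2, an L position)
n=4: L (sole option 3(W) is W)
n=5: W (go to 4, an L position)
n=6: W (go to 2, an L position)
n=7: L (sole option 6(W) is W)
n=8: W (go to 7, an L position)
n=9: L (options 3(W), 8(W) are all W)
n=10: W (go to 9, an L position)
n=11: L (sole option 10(W) is W)
n=12: W (go to 4, an L position)
n=13: L (sole option 12(W) is W)
n=14: W (go to 13, an L position)
n=15: L (options 5(W), 14(W) are all W)
n=16: W (go to 15, an L position)
n=17: L (sole option 16(W) is W)
n=18: W (go to 17, an L position)
n=19: L (sole option 18(W) is W)
n=20: W (go to 19, an L position)
n=21: W (go to 7, an L position)
n=22: L (sole option 21(W) is W)
n=23: W (go to 22, an L position)
n=24: L (options 8(W), 23(W) are all W)
n=25: W (go to 24, an L position)
n=26: L (sole option 25(W) is W)
n=27: W (go to 9, an L position)
n=28: L (sole option 27(W) is W)
n=29: W (go to 28, an L position)
n=30: L (options 10(W), 29(W) are all W)
n=31: W (go to 30, an L position)
n=32: L (sole option 31(W) is W)
n=33: W (go to 11, an L position)
n=34: L (sole option 33(W) is W)
n=35: W (go to 34, an L position)
n=36: L (options 12(W), 35(W) are all W)
n=37: W (go to 36, an L position)
n=38: L (sole option 37(W) is W)
Reading off the rows marked L gives the requested list; there are 19 such values of n.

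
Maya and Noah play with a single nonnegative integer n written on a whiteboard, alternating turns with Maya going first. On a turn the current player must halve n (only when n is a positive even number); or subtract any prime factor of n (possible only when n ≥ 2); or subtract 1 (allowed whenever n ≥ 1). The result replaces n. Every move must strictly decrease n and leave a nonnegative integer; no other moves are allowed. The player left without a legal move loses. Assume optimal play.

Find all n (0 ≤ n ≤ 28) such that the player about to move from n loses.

Compute win/loss labels from the base case upward. A position with no move is L. Any other position is W if it can reach an L in one move, else L.
n=0: no move → L
n=1: W (go to 0, an L position)
n=2: W (go to 0, an L position)
n=3: W (go to 0, an L position)
n=4: L (options 2(W), 3(W) are all W)
n=5: W (go to 0, an L position)
n=6: W (go to 4, an L position)
n=7: W (go to 0, an L position)
n=8: W (go to 4, an L position)
n=9: L (options 6(W), 8(W) are all W)
n=10: W (go to 9, an L position)
n=11: W (go to 0, an L position)
n=12: W (go to 9, an L position)
n=13: W (go to 0, an L position)
n=14: L (options 7(W), 12(W), 13(W) are all W)
n=15: W (go to 14, an L position)
n=16: W (go to 14, an L position)
n=17: W (go to 0, an L position)
n=18: W (go to 9, an L position)
n=19: W (go to 0, an L position)
n=20: L (options 10(W), 15(W), 18(W), 19(W) are all W)
n=21: W (go to 14, an L position)
n=22: W (go to 20, an L position)
n=23: W (go to 0, an L position)
n=24: L (options 12(W), 21(W), 22(W), 23(W) are all W)
n=25: W (go to 20, an L position)
n=26: W (go to 24, an L position)
n=27: W (go to 24, an L position)
n=28: W (go to 14, an L position)
The losing starting values of n are exactly the entries labelled L in this table (6 of them).

0, 4, 9, 14, 20, 24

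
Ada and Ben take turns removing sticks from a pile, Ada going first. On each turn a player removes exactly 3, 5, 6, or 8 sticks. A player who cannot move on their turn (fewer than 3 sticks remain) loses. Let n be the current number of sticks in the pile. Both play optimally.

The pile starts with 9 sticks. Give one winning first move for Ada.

Remove 8, leaving 1.

Use the standard recursion: the mover loses at a terminal position; elsewhere, the mover wins exactly when some move hands the opponent an L position.
n=0: no move → L
n=1: no move → L
n=2: no move → L
n=3: reaches L-position 0 → W
n=4: reaches L-position 1 → W
n=5: reaches L-position 2 → W
n=6: reaches L-position 1 → W
n=7: reaches L-position 2 → W
n=8: reaches L-position 2 → W
n=9: reaches L-position 1 → W
From 9, the L positions reachable in one move are: 1.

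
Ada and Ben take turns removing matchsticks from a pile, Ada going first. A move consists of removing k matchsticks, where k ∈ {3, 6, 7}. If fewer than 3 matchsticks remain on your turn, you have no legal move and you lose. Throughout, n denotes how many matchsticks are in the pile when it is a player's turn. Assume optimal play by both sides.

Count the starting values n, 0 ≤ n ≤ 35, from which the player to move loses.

Compute win/loss labels from the base case upward. A position with no move is L. Any other position is W if it can reach an L in one move, else L.
n=0: no move → L
n=1: no move → L
n=2: no move → L
n=3: W (go to 0, an L position)
n=4: W (go to 1, an L position)
n=5: W (go to 2, an L position)
n=6: W (go to 0, an L position)
n=7: W (go to 1, an L position)
n=8: W (go to 2, an L position)
n=9: W (go to 2, an L position)
n=10: L (options 7(W), 4(W), 3(W) are all W)
n=11: L (options 8(W), 5(W), 4(W) are all W)
n=12: L (options 9(W), 6(W), 5(W) are all W)
n=13: W (go to 10, an L position)
n=14: W (go to 11, an L position)
n=15: W (go to 12, an L position)
n=16: W (go to 10, an L position)
n=17: W (go to 11, an L position)
n=18: W (go to 12, an L position)
n=19: W (go to 12, an L position)
n=20: L (options 17(W), 14(W), 13(W) are all W)
n=21: L (options 18(W), 15(W), 14(W) are all W)
n=22: L (options 19(W), 16(W), 15(W) are all W)
n=23: W (go to 20, an L position)
n=24: W (go to 21, an L position)
n=25: W (go to 22, an L position)
n=26: W (go to 20, an L position)
n=27: W (go to 21, an L position)
n=28: W (go to 22, an L position)
n=29: W (go to 22, an L position)
n=30: L (options 27(W), 24(W), 23(W) are all W)
n=31: L (options 28(W), 25(W), 24(W) are all W)
n=32: L (options 29(W), 26(W), 25(W) are all W)
n=33: W (go to 30, an L position)
n=34: W (go to 31, an L position)
n=35: W (go to 32, an L position)
L entries with 0 ≤ n ≤ 35: n = 0, 1, 2, 10, 11, 12, 20, 21, 22, 30, 31, 32; that makes 12.

12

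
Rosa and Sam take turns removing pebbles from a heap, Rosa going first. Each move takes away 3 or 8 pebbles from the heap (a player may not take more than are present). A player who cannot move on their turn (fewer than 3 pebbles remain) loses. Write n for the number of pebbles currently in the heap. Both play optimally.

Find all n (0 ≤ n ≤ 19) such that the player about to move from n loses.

Classify positions by backward induction: terminal positions (no move available) are L. From any other position, the mover wins iff some move reaches an L.
n=0: no move → L
n=1: no move → L
n=2: no move → L
n=3: reaches L-position 0 → W
n=4: reaches L-position 1 → W
n=5: reaches L-position 2 → W
n=6: only reaches 3(W), which is W → L
n=7: only reaches 4(W), which is W → L
n=8: reaches L-position 0 → W
n=9: reaches L-position 6 → W
n=10: reaches L-position 7 → W
n=11: only reaches 8(W), 3(W), all W → L
n=12: only reaches 9(W), 4(W), all W → L
n=13: only reaches 10(W), 5(W), all W → L
n=14: reaches L-position 11 → W
n=15: reaches L-position 12 → W
n=16: reaches L-position 13 → W
n=17: only reaches 14(W), 9(W), all W → L
n=18: only reaches 15(W), 10(W), all W → L
n=19: reaches L-position 11 → W
The losing starting values of n are exactly the entries labelled L in this table (10 of them).

0, 1, 2, 6, 7, 11, 12, 13, 17, 18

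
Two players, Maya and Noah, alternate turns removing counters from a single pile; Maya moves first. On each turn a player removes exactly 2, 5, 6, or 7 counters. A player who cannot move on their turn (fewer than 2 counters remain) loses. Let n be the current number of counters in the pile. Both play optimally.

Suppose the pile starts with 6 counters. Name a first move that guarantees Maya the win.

Remove 2, leaving 4.

Classify positions by backward induction: terminal positions (no move available) are L. From any other position, the mover wins iff some move reaches an L.
n=0: no move → L
n=1: no move → L
n=2: →0(L), so W
n=3: →1(L), so W
n=4: →2(W) only, which is W, so L
n=5: →0(L), so W
n=6: →4(L), so W
From 6, the L positions reachable in one move are: 4, 1, 0. Any move reaching one of these is winning.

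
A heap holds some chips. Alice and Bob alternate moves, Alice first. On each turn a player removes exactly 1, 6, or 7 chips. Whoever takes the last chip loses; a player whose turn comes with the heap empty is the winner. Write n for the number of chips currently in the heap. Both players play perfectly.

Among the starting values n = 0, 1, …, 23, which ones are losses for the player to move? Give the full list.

Work bottom-up. With no move the player to move wins. Otherwise the position is W if at least one move leads to an L position for the opponent, and L if every move leads to a W.
n=0: no move; the opponent has just taken the last chip and therefore loses → W
n=1: →0(W) only, which is W, so L
n=2: →1(L), so W
n=3: →2(W) only, which is W, so L
n=4: →3(L), so W
n=5: →4(W) only, which is W, so L
n=6: →5(L), so W
n=7: →1(L), so W
n=8: →1(L), so W
n=9: →3(L), so W
n=10: →3(L), so W
n=11: →5(L), so W
n=12: →5(L), so W
n=13: →12(W), 7(W), 6(W) — all W, so L
n=14: →13(L), so W
n=15: →14(W), 9(W), 8(W) — all W, so L
n=16: →15(L), so W
n=17: →16(W), 11(W), 10(W) — all W, so L
n=18: →17(L), so W
n=19: →13(L), so W
n=20: →13(L), so W
n=21: →15(L), so W
n=22: →15(L), so W
n=23: →17(L), so W
The losing starting values of n are exactly the entries labelled L in this table (6 of them).

1, 3, 5, 13, 15, 17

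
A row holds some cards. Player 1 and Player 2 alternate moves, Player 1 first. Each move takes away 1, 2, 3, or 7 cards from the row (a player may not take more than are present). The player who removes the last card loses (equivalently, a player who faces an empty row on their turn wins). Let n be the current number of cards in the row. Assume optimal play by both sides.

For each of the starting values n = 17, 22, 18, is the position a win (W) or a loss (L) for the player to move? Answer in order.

17: L, 22: W, 18: W

Positions with no move are W. A position that does have a move is losing for the player to move precisely when every available move leads to a winning position for the opponent. Fill in the labels:
n=0: no move; the opponent has just taken the last card and therefore loses → W
n=1: →0(W) only, which is W, so L
n=2: →1(L), so W
n=3: →1(L), so W
n=4: →1(L), so W
n=5: →4(W), 3(W), 2(W) — all W, so L
n=6: →5(L), so W
n=7: →5(L), so W
n=8: →5(L), so W
n=9: →8(W), 7(W), 6(W), 2(W) — all W, so L
n=10: →9(L), so W
n=11: →9(L), so W
n=12: →9(L), so W
n=13: →12(W), 11(W), 10(W), 6(W) — all W, so L
n=14: →13(L), so W
n=15: →13(L), so W
n=16: →13(L), so W
n=17: →16(W), 15(W), 14(W), 10(W) — all W, so L
n=18: →17(L), so W
n=19: →17(L), so W
n=20: →17(L), so W
n=21: →20(W), 19(W), 18(W), 14(W) — all W, so L
n=22: →21(L), so W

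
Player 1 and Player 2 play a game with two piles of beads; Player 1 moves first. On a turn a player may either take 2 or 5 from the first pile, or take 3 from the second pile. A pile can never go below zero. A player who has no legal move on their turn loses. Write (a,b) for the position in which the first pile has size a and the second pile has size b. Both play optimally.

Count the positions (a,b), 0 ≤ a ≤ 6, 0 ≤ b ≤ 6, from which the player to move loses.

21

Positions with no move are L. A position that does have a move is losing for the player to move precisely when every available move leads to a winning position for the opponent. Fill in the labels:
Every move lowers a or b (never raises either), so fill the grid row by row in increasing a, and left to right within a row: each cell's successors are then already labelled.
      b=0  b=1  b=2  b=3  b=4  b=5  b=6
a=0:    L    L    L    W    W    W    L
a=1:    L    L    L    W    W    W    L
a=2:    W    W    W    L    L    L    W
a=3:    W    W    W    L    L    L    W
a=4:    L    L    L    W    W    W    L
a=5:    W    W    W    W    W    W    W
a=6:    W    W    W    L    L    L    W
Cells with no legal move (terminal, hence L): (0,0), (0,1), (0,2), (1,0), (1,1), (1,2).
The remaining L cells, each justified by listing all of its moves:
(0,6): only reaches (0,3)(W), which is W → L
(1,6): only reaches (1,3)(W), which is W → L
(2,3): only reaches (0,3)(W), (2,0)(W), all W → L
(2,4): only reaches (0,4)(W), (2,1)(W), all W → L
(2,5): only reaches (0,5)(W), (2,2)(W), all W → L
(3,3): only reaches (1,3)(W), (3,0)(W), all W → L
(3,4): only reaches (1,4)(W), (3,1)(W), all W → L
(3,5): only reaches (1,5)(W), (3,2)(W), all W → L
(4,0): only reaches (2,0)(W), which is W → L
(4,1): only reaches (2,1)(W), which is W → L
(4,2): only reaches (2,2)(W), which is W → L
(4,6): only reaches (2,6)(W), (4,3)(W), all W → L
(6,3): only reaches (4,3)(W), (1,3)(W), (6,0)(W), all W → L
(6,4): only reaches (4,4)(W), (1,4)(W), (6,1)(W), all W → L
(6,5): only reaches (4,5)(W), (1,5)(W), (6,2)(W), all W → L
Every other cell has at least one move into one of the L cells above, so it is W.
L cells per row: a=0: 4, a=1: 4, a=2: 3, a=3: 3, a=4: 4, a=5: 0, a=6: 3; total 21.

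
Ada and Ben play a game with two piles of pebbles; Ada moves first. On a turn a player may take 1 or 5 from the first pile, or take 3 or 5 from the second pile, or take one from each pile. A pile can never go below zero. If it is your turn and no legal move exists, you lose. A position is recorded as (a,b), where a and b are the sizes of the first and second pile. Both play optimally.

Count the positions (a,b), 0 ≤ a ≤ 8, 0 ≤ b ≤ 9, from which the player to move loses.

37

Positions with no move are L. A position that does have a move is losing for the player to move precisely when every available move leads to a winning position for the opponent. Fill in the labels:
Every move lowers a or b (never raises either), so fill the grid row by row in increasing a, and left to right within a row: each cell's successors are then already labelled.
      b=0  b=1  b=2  b=3  b=4  b=5  b=6  b=7  b=8  b=9
a=0:    L    L    L    W    W    W    W    W    L    L
a=1:    W    W    W    W    L    L    L    W    W    W
a=2:    L    L    L    W    W    W    W    W    L    L
a=3:    W    W    W    W    L    L    L    W    W    W
a=4:    L    L    L    W    W    W    W    W    L    L
a=5:    W    W    W    W    L    L    L    W    W    W
a=6:    L    L    L    W    W    W    W    W    L    L
a=7:    W    W    W    W    L    L    L    W    W    W
a=8:    L    L    L    W    W    W    W    W    L    L
Cells with no legal move (terminal, hence L): (0,0), (0,1), (0,2).
The remaining L cells, each justified by listing all of its moves:
(0,8): L (options (0,5)(W), (0,3)(W) are all W)
(0,9): L (options (0,6)(W), (0,4)(W) are all W)
(1,4): L (options (0,4)(W), (1,1)(W), (0,3)(W) are all W)
(1,5): L (options (0,5)(W), (1,2)(W), (1,0)(W), (0,4)(W) are all W)
(1,6): L (options (0,6)(W), (1,3)(W), (1,1)(W), (0,5)(W) are all W)
(2,0): L (sole option (1,0)(W) is W)
(2,1): L (options (1,1)(W), (1,0)(W) are all W)
(2,2): L (options (1,2)(W), (1,1)(W) are all W)
(2,8): L (options (1,8)(W), (2,5)(W), (2,3)(W), (1,7)(W) are all W)
(2,9): L (options (1,9)(W), (2,6)(W), (2,4)(W), (1,8)(W) are all W)
(3,4): L (options (2,4)(W), (3,1)(W), (2,3)(W) are all W)
(3,5): L (options (2,5)(W), (3,2)(W), (3,0)(W), (2,4)(W) are all W)
(3,6): L (options (2,6)(W), (3,3)(W), (3,1)(W), (2,5)(W) are all W)
(4,0): L (sole option (3,0)(W) is W)
(4,1): L (options (3,1)(W), (3,0)(W) are all W)
(4,2): L (options (3,2)(W), (3,1)(W) are all W)
(4,8): L (options (3,8)(W), (4,5)(W), (4,3)(W), (3,7)(W) are all W)
(4,9): L (options (3,9)(W), (4,6)(W), (4,4)(W), (3,8)(W) are all W)
(5,4): L (options (4,4)(W), (0,4)(W), (5,1)(W), (4,3)(W) are all W)
(5,5): L (options (4,5)(W), (0,5)(W), (5,2)(W), (5,0)(W), (4,4)(W) are all W)
(5,6): L (options (4,6)(W), (0,6)(W), (5,3)(W), (5,1)(W), (4,5)(W) are all W)
(6,0): L (options (5,0)(W), (1,0)(W) are all W)
(6,1): L (options (5,1)(W), (1,1)(W), (5,0)(W) are all W)
(6,2): L (options (5,2)(W), (1,2)(W), (5,1)(W) are all W)
(6,8): L (options (5,8)(W), (1,8)(W), (6,5)(W), (6,3)(W), (5,7)(W) are all W)
(6,9): L (options (5,9)(W), (1,9)(W), (6,6)(W), (6,4)(W), (5,8)(W) are all W)
(7,4): L (options (6,4)(W), (2,4)(W), (7,1)(W), (6,3)(W) are all W)
(7,5): L (options (6,5)(W), (2,5)(W), (7,2)(W), (7,0)(W), (6,4)(W) are all W)
(7,6): L (options (6,6)(W), (2,6)(W), (7,3)(W), (7,1)(W), (6,5)(W) are all W)
(8,0): L (options (7,0)(W), (3,0)(W) are all W)
(8,1): L (options (7,1)(W), (3,1)(W), (7,0)(W) are all W)
(8,2): L (options (7,2)(W), (3,2)(W), (7,1)(W) are all W)
(8,8): L (options (7,8)(W), (3,8)(W), (8,5)(W), (8,3)(W), (7,7)(W) are all W)
(8,9): L (options (7,9)(W), (3,9)(W), (8,6)(W), (8,4)(W), (7,8)(W) are all W)
Every other cell has at least one move into one of the L cells above, so it is W.
L cells per row: a=0: 5, a=1: 3, a=2: 5, a=3: 3, a=4: 5, a=5: 3, a=6: 5, a=7: 3, a=8: 5; total 37.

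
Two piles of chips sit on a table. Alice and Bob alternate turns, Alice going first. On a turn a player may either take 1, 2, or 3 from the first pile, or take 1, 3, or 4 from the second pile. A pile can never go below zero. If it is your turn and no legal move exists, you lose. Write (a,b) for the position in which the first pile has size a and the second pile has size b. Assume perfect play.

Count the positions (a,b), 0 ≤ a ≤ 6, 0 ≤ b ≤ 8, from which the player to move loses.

Compute win/loss labels from the base case upward. A position with no move is L. Any other position is W if it can reach an L in one move, else L.
Every move lowers a or b (never raises either), so fill the grid row by row in increasing a, and left to right within a row: each cell's successors are then already labelled.
      b=0  b=1  b=2  b=3  b=4  b=5  b=6  b=7  b=8
a=0:    L    W    L    W    W    W    W    L    W
a=1:    W    L    W    L    W    W    W    W    L
a=2:    W    W    W    W    L    W    L    W    W
a=3:    W    W    W    W    W    L    W    W    W
a=4:    L    W    L    W    W    W    W    L    W
a=5:    W    L    W    L    W    W    W    W    L
a=6:    W    W    W    W    L    W    L    W    W
Cells with no legal move (terminal, hence L): (0,0).
The remaining L cells, each justified by listing all of its moves:
(0,2): only reaches (0,1)(W), which is W → L
(0,7): only reaches (0,6)(W), (0,4)(W), (0,3)(W), all W → L
(1,1): only reaches (0,1)(W), (1,0)(W), all W → L
(1,3): only reaches (0,3)(W), (1,2)(W), (1,0)(W), all W → L
(1,8): only reaches (0,8)(W), (1,7)(W), (1,5)(W), (1,4)(W), all W → L
(2,4): only reaches (1,4)(W), (0,4)(W), (2,3)(W), (2,1)(W), (2,0)(W), all W → L
(2,6): only reaches (1,6)(W), (0,6)(W), (2,5)(W), (2,3)(W), (2,2)(W), all W → L
(3,5): only reaches (2,5)(W), (1,5)(W), (0,5)(W), (3,4)(W), (3,2)(W), (3,1)(W), all W → L
(4,0): only reaches (3,0)(W), (2,0)(W), (1,0)(W), all W → L
(4,2): only reaches (3,2)(W), (2,2)(W), (1,2)(W), (4,1)(W), all W → L
(4,7): only reaches (3,7)(W), (2,7)(W), (1,7)(W), (4,6)(W), (4,4)(W), (4,3)(W), all W → L
(5,1): only reaches (4,1)(W), (3,1)(W), (2,1)(W), (5,0)(W), all W → L
(5,3): only reaches (4,3)(W), (3,3)(W), (2,3)(W), (5,2)(W), (5,0)(W), all W → L
(5,8): only reaches (4,8)(W), (3,8)(W), (2,8)(W), (5,7)(W), (5,5)(W), (5,4)(W), all W → L
(6,4): only reaches (5,4)(W), (4,4)(W), (3,4)(W), (6,3)(W), (6,1)(W), (6,0)(W), all W → L
(6,6): only reaches (5,6)(W), (4,6)(W), (3,6)(W), (6,5)(W), (6,3)(W), (6,2)(W), all W → L
Every other cell has at least one move into one of the L cells above, so it is W.
L cells per row: a=0: 3, a=1: 3, a=2: 2, a=3: 1, a=4: 3, a=5: 3, a=6: 2; total 17.

17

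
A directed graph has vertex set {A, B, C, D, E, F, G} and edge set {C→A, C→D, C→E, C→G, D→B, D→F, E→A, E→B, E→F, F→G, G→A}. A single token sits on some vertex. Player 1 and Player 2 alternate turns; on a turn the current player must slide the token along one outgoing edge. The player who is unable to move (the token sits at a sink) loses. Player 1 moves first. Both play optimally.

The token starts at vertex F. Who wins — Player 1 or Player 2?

Player 2 wins.

Build the W/L table. Terminal = L. A non-terminal position is W if it has a move to some L; otherwise it is L.
Every edge goes from a vertex to one that appears earlier in the order B, A, G, F, D, E, C, so processing vertices in that order labels each vertex after all of its successors.
B: no outgoing edge → L
A: no outgoing edge → L
G: can move to A, which is L ⇒ W
F: the only move is to G(W), a W ⇒ L
D: can move to F, which is L ⇒ W
E: can move to F, which is L ⇒ W
C: can move to A, which is L ⇒ W
Every move from F reaches a W position, so the mover loses.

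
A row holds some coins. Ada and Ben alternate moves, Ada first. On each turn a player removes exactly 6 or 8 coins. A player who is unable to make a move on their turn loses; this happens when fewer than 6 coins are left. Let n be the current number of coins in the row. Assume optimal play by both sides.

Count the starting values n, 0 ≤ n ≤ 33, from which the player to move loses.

Compute win/loss labels from the base case upward. A position with no move is L. Any other position is W if it can reach an L in one move, else L.
n=0: no move → L
n=1: no move → L
n=2: no move → L
n=3: no move → L
n=4: no move → L
n=5: no move → L
n=6: can move to 0, which is L ⇒ W
n=7: can move to 1, which is L ⇒ W
n=8: can move to 2, which is L ⇒ W
n=9: can move to 3, which is L ⇒ W
n=10: can move to 4, which is L ⇒ W
n=11: can move to 5, which is L ⇒ W
n=12: can move to 4, which is L ⇒ W
n=13: can move to 5, which is L ⇒ W
n=14: moves to 8(W), 6(W); every one is W ⇒ L
n=15: moves to 9(W), 7(W); every one is W ⇒ L
n=16: moves to 10(W), 8(W); every one is W ⇒ L
n=17: moves to 11(W), 9(W); every one is W ⇒ L
n=18: moves to 12(W), 10(W); every one is W ⇒ L
n=19: moves to 13(W), 11(W); every one is W ⇒ L
n=20: can move to 14, which is L ⇒ W
n=21: can move to 15, which is L ⇒ W
n=22: can move to 16, which is L ⇒ W
n=23: can move to 17, which is L ⇒ W
n=24: can move to 18, which is L ⇒ W
n=25: can move to 19, which is L ⇒ W
n=26: can move to 18, which is L ⇒ W
n=27: can move to 19, which is L ⇒ W
n=28: moves to 22(W), 20(W); every one is W ⇒ L
n=29: moves to 23(W), 21(W); every one is W ⇒ L
n=30: moves to 24(W), 22(W); every one is W ⇒ L
n=31: moves to 25(W), 23(W); every one is W ⇒ L
n=32: moves to 26(W), 24(W); every one is W ⇒ L
n=33: moves to 27(W), 25(W); every one is W ⇒ L
L entries with 0 ≤ n ≤ 33: n = 0, 1, 2, 3, 4, 5, 14, 15, 16, 17, 18, 19, 28, 29, 30, 31, 32, 33; that makes 18.

18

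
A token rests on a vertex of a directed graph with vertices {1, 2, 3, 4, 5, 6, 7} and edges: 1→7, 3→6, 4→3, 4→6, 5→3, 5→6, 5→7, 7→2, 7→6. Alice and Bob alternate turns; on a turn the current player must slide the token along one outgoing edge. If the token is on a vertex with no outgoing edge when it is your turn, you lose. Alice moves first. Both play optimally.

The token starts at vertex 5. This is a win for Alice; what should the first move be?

Move to 6.

Work bottom-up. With no move the player to move loses. Otherwise the position is W if at least one move leads to an L position for the opponent, and L if every move leads to a W.
Every edge goes from a vertex to one that appears earlier in the order 6, 2, 7, 3, 5, 4, 1, so processing vertices in that order labels each vertex after all of its successors.
6: no outgoing edge → L
2: no outgoing edge → L
7: →2(L), so W
3: →6(L), so W
5: →6(L), so W
4: →6(L), so W
1: →7(W) only, which is W, so L
From 5, the L positions reachable in one move are: 6.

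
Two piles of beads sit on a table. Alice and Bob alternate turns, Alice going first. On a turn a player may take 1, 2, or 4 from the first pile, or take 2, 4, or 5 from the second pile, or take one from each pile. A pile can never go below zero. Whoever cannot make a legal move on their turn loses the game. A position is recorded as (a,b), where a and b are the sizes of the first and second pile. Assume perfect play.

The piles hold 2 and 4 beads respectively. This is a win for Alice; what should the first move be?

Classify positions by backward induction: terminal positions (no move available) are L. From any other position, the mover wins iff some move reaches an L.
No move ever increases a pile, so every position that can arise here has a ≤ 2 and b ≤ 4; it is enough to label the cells with 0 ≤ a ≤ 2 and 0 ≤ b ≤ 4.
Every move lowers a or b (never raises either), so fill the grid row by row in increasing a, and left to right within a row: each cell's successors are then already labelled.
      b=0  b=1  b=2  b=3  b=4
a=0:    L    L    W    W    W
a=1:    W    W    W    L    L
a=2:    W    W    L    W    W
Cells with no legal move (terminal, hence L): (0,0), (0,1).
The remaining L cells, each justified by listing all of its moves:
(1,3): L (options (0,3)(W), (1,1)(W), (0,2)(W) are all W)
(1,4): L (options (0,4)(W), (1,2)(W), (1,0)(W), (0,3)(W) are all W)
(2,2): L (options (1,2)(W), (0,2)(W), (2,0)(W), (1,1)(W) are all W)
Every other cell has at least one move into one of the L cells above, so it is W.
From (2,4), the L positions reachable in one move are: (1,4), (2,2), (1,3). Any move reaching one of these is winning.

Move to (1,4).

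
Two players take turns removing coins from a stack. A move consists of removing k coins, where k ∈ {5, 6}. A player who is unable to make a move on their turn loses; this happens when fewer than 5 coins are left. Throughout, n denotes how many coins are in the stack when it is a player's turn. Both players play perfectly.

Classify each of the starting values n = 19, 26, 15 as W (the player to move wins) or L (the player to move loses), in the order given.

19: W, 26: L, 15: L

Positions with no move are L. A position that does have a move is losing for the player to move precisely when every available move leads to a winning position for the opponent. Fill in the labels:
n=0: no move → L
n=1: no move → L
n=2: no move → L
n=3: no move → L
n=4: no move → L
n=5: →0(L), so W
n=6: →1(L), so W
n=7: →2(L), so W
n=8: →3(L), so W
n=9: →4(L), so W
n=10: →4(L), so W
n=11: →6(W), 5(W) — all W, so L
n=12: →7(W), 6(W) — all W, so L
n=13: →8(W), 7(W) — all W, so L
n=14: →9(W), 8(W) — all W, so L
n=15: →10(W), 9(W) — all W, so L
n=16: →11(L), so W
n=17: →12(L), so W
n=18: →13(L), so W
n=19: →14(L), so W
n=20: →15(L), so W
n=21: →15(L), so W
n=22: →17(W), 16(W) — all W, so L
n=23: →18(W), 17(W) — all W, so L
n=24: →19(W), 18(W) — all W, so L
n=25: →20(W), 19(W) — all W, so L
n=26: →21(W), 20(W) — all W, so L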